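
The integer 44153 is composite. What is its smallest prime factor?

67

44153 is odd.
Digit sum 17, not divisible by 3.
Ends in 3: not divisible by 5.
7: 44153 = 7·6307 + 4
11: 44153 = 11·4013 + 10
13: 44153 = 13·3396 + 5
17: 44153 = 17·2597 + 4
19: 44153 = 19·2323 + 16
23: 44153 = 23·1919 + 16
29: 44153 = 29·1522 + 15
31: 44153 = 31·1424 + 9
37: 44153 = 37·1193 + 12
41: 44153 = 41·1076 + 37
43: 44153 = 43·1026 + 35
47: 44153 = 47·939 + 20
53: 44153 = 53·833 + 4
59: 44153 = 59·748 + 21
61: 44153 = 61·723 + 50
67: 44153 = 67·659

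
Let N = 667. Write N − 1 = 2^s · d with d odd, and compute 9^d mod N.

660

667 − 1 = 666 = 2^1 · 333, so d = 333.
9^1 ≡ 9 (mod 667)
9^2 ≡ 9^2 = 81 ≡ 81 (mod 667)
9^4 ≡ 81^2 = 6561 ≡ 558 (mod 667)
9^8 ≡ 558^2 = 311364 ≡ 542 (mod 667)
9^16 ≡ 542^2 = 293764 ≡ 284 (mod 667)
9^32 ≡ 284^2 = 80656 ≡ 616 (mod 667)
9^64 ≡ 616^2 = 379456 ≡ 600 (mod 667)
9^128 ≡ 600^2 = 360000 ≡ 487 (mod 667)
9^256 ≡ 487^2 = 237169 ≡ 384 (mod 667)
333 = 256 + 64 + 8 + 4 + 1 in binary powers of 2.
So 9^333 ≡ 384 · 600 · 542 · 558 · 9 ≡ 660 (mod 667).
Squaring chain: 660; never reaches −1, so base 9 is a Miller–Rabin witness that 667 is composite.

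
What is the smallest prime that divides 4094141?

4094141 is odd.
Digit sum 23, not divisible by 3.
Ends in 1: not divisible by 5.
7: 4094141 = 7·584877 + 2
11: 4094141 = 11·372194 + 7
13: 4094141 = 13·314933 + 12
17: 4094141 = 17·240831 + 14
19: 4094141 = 19·215481 + 2
23: 4094141 = 23·178006 + 3
29: 4094141 = 29·141177 + 8
31: 4094141 = 31·132069 + 2
37: 4094141 = 37·110652 + 17
41: 4094141 = 41·99857 + 4
43: 4094141 = 43·95212 + 25
47: 4094141 = 47·87109 + 18
53: 4094141 = 53·77247 + 50
59: 4094141 = 59·69392 + 13
61: 4094141 = 61·67117 + 4
67: 4094141 = 67·61106 + 39
71: 4094141 = 71·57663 + 68
73: 4094141 = 73·56084 + 9
79: 4094141 = 79·51824 + 45
83: 4094141 = 83·49327

83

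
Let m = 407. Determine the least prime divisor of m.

11

407 is odd.
Digit sum 11, not divisible by 3.
Ends in 7: not divisible by 5.
7: 407 = 7·58 + 1
11: 407 = 11·37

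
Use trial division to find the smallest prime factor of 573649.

29

573649 is odd.
Digit sum 34, not divisible by 3.
Ends in 9: not divisible by 5.
7: 573649 = 7·81949 + 6
11: 573649 = 11·52149 + 10
13: 573649 = 13·44126 + 11
17: 573649 = 17·33744 + 1
19: 573649 = 19·30192 + 1
23: 573649 = 23·24941 + 6
29: 573649 = 29·19781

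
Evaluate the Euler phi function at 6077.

5916

Factor: 6077 = 59 · 103.
φ(6077) = (59−1) · (103−1) = 58 · 102 = 5916.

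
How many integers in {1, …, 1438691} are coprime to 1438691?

1397088

Factor: 1438691 = 67 · 109 · 197.
φ(1438691) = (67−1) · (109−1) · (197−1) = 66 · 108 · 196 = 1397088.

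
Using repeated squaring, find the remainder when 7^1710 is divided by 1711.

7^1 ≡ 7 (mod 1711)
7^2 ≡ 7^2 = 49 ≡ 49 (mod 1711)
7^4 ≡ 49^2 = 2401 ≡ 690 (mod 1711)
7^8 ≡ 690^2 = 476100 ≡ 442 (mod 1711)
7^16 ≡ 442^2 = 195364 ≡ 310 (mod 1711)
7^32 ≡ 310^2 = 96100 ≡ 284 (mod 1711)
7^64 ≡ 284^2 = 80656 ≡ 239 (mod 1711)
7^128 ≡ 239^2 = 57121 ≡ 658 (mod 1711)
7^256 ≡ 658^2 = 432964 ≡ 81 (mod 1711)
7^512 ≡ 81^2 = 6561 ≡ 1428 (mod 1711)
7^1024 ≡ 1428^2 = 2039184 ≡ 1383 (mod 1711)
1710 = 1024 + 512 + 128 + 32 + 8 + 4 + 2 in binary powers of 2.
So 7^1710 ≡ 1383 · 1428 · 658 · 284 · 442 · 690 · 49 ≡ 194 (mod 1711).
Since 194 ≠ 1, base 7 is a Fermat witness: 1711 is composite.

194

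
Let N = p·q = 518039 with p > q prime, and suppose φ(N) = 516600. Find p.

739

φ(n) = (p−1)(q−1) = n − (p+q) + 1, so p + q = 518039 − 516600 + 1 = 1440.
p and q are the roots of t² − 1440t + 518039 = 0.
Discriminant: 1440² − 4·518039 = 2073600 − 2072156 = 1444; √1444 = 38.
q = (1440 − 38)/2 = 701, p = (1440 + 38)/2 = 739.
Check: 701 · 739 = 518039.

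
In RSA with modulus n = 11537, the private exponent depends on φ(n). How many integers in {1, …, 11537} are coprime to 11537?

Factor: 11537 = 83 · 139.
φ(11537) = (83−1) · (139−1) = 82 · 138 = 11316.

11316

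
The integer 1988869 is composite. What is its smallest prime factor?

41

1988869 is odd.
Digit sum 49, not divisible by 3.
Ends in 9: not divisible by 5.
7: 1988869 = 7·284124 + 1
11: 1988869 = 11·180806 + 3
13: 1988869 = 13·152989 + 12
17: 1988869 = 17·116992 + 5
19: 1988869 = 19·104677 + 6
23: 1988869 = 23·86472 + 13
29: 1988869 = 29·68581 + 20
31: 1988869 = 31·64157 + 2
37: 1988869 = 37·53753 + 8
41: 1988869 = 41·48509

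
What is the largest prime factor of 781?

71

781 = 11 · 71
71 is prime.
So 781 = 11 · 71; the largest prime factor is 71.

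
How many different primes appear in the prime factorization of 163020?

163020 = 2^2 · 40755
40755 = 3 · 13585
13585 = 5 · 2717
2717 = 11 · 247
247 = 13 · 19
163020 = 2^2 · 3 · 5 · 11 · 13 · 19, which has 6 distinct prime factors.

6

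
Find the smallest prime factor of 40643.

40643 is odd.
Digit sum 17, not divisible by 3.
Ends in 3: not divisible by 5.
7: 40643 = 7·5806 + 1
11: 40643 = 11·3694 + 9
13: 40643 = 13·3126 + 5
17: 40643 = 17·2390 + 13
19: 40643 = 19·2139 + 2
23: 40643 = 23·1767 + 2
29: 40643 = 29·1401 + 14
31: 40643 = 31·1311 + 2
37: 40643 = 37·1098 + 17
41: 40643 = 41·991 + 12
43: 40643 = 43·945 + 8
47: 40643 = 47·864 + 35
53: 40643 = 53·766 + 45
59: 40643 = 59·688 + 51
61: 40643 = 61·666 + 17
67: 40643 = 67·606 + 41
71: 40643 = 71·572 + 31
73: 40643 = 73·556 + 55
79: 40643 = 79·514 + 37
83: 40643 = 83·489 + 56
89: 40643 = 89·456 + 59
97: 40643 = 97·419

97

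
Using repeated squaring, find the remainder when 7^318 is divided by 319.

7^1 ≡ 7 (mod 319)
7^2 ≡ 7^2 = 49 ≡ 49 (mod 319)
7^4 ≡ 49^2 = 2401 ≡ 168 (mod 319)
7^8 ≡ 168^2 = 28224 ≡ 152 (mod 319)
7^16 ≡ 152^2 = 23104 ≡ 136 (mod 319)
7^32 ≡ 136^2 = 18496 ≡ 313 (mod 319)
7^64 ≡ 313^2 = 97969 ≡ 36 (mod 319)
7^128 ≡ 36^2 = 1296 ≡ 20 (mod 319)
7^256 ≡ 20^2 = 400 ≡ 81 (mod 319)
318 = 256 + 32 + 16 + 8 + 4 + 2 in binary powers of 2.
So 7^318 ≡ 81 · 313 · 136 · 152 · 168 · 49 ≡ 53 (mod 319).
Since 53 ≠ 1, base 7 is a Fermat witness: 319 is composite.

53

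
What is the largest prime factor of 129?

129 = 3 · 43
43 is prime.
So 129 = 3 · 43; the largest prime factor is 43.

43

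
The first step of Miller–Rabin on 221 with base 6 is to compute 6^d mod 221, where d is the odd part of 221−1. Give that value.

150

221 − 1 = 220 = 2^2 · 55, so d = 55.
6^1 ≡ 6 (mod 221)
6^2 ≡ 6^2 = 36 ≡ 36 (mod 221)
6^4 ≡ 36^2 = 1296 ≡ 191 (mod 221)
6^8 ≡ 191^2 = 36481 ≡ 16 (mod 221)
6^16 ≡ 16^2 = 256 ≡ 35 (mod 221)
6^32 ≡ 35^2 = 1225 ≡ 120 (mod 221)
55 = 32 + 16 + 4 + 2 + 1 in binary powers of 2.
So 6^55 ≡ 120 · 35 · 191 · 36 · 6 ≡ 150 (mod 221).
Squaring chain: 150 → 179; never reaches −1, so base 6 is a Miller–Rabin witness that 221 is composite.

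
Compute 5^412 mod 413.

226

5^1 ≡ 5 (mod 413)
5^2 ≡ 5^2 = 25 ≡ 25 (mod 413)
5^4 ≡ 25^2 = 625 ≡ 212 (mod 413)
5^8 ≡ 212^2 = 44944 ≡ 340 (mod 413)
5^16 ≡ 340^2 = 115600 ≡ 373 (mod 413)
5^32 ≡ 373^2 = 139129 ≡ 361 (mod 413)
5^64 ≡ 361^2 = 130321 ≡ 226 (mod 413)
5^128 ≡ 226^2 = 51076 ≡ 277 (mod 413)
5^256 ≡ 277^2 = 76729 ≡ 324 (mod 413)
412 = 256 + 128 + 16 + 8 + 4 in binary powers of 2.
So 5^412 ≡ 324 · 277 · 373 · 340 · 212 ≡ 226 (mod 413).
Since 226 ≠ 1, base 5 is a Fermat witness: 413 is composite.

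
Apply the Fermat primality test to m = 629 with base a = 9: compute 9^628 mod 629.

9^1 ≡ 9 (mod 629)
9^2 ≡ 9^2 = 81 ≡ 81 (mod 629)
9^4 ≡ 81^2 = 6561 ≡ 271 (mod 629)
9^8 ≡ 271^2 = 73441 ≡ 477 (mod 629)
9^16 ≡ 477^2 = 227529 ≡ 460 (mod 629)
9^32 ≡ 460^2 = 211600 ≡ 256 (mod 629)
9^64 ≡ 256^2 = 65536 ≡ 120 (mod 629)
9^128 ≡ 120^2 = 14400 ≡ 562 (mod 629)
9^256 ≡ 562^2 = 315844 ≡ 86 (mod 629)
9^512 ≡ 86^2 = 7396 ≡ 477 (mod 629)
628 = 512 + 64 + 32 + 16 + 4 in binary powers of 2.
So 9^628 ≡ 477 · 120 · 256 · 460 · 271 ≡ 16 (mod 629).
Since 16 ≠ 1, base 9 is a Fermat witness: 629 is composite.

16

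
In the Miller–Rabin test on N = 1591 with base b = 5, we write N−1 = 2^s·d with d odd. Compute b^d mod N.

1591 − 1 = 1590 = 2^1 · 795, so d = 795.
5^1 ≡ 5 (mod 1591)
5^2 ≡ 5^2 = 25 ≡ 25 (mod 1591)
5^4 ≡ 25^2 = 625 ≡ 625 (mod 1591)
5^8 ≡ 625^2 = 390625 ≡ 830 (mod 1591)
5^16 ≡ 830^2 = 688900 ≡ 1588 (mod 1591)
5^32 ≡ 1588^2 = 2521744 ≡ 9 (mod 1591)
5^64 ≡ 9^2 = 81 ≡ 81 (mod 1591)
5^128 ≡ 81^2 = 6561 ≡ 197 (mod 1591)
5^256 ≡ 197^2 = 38809 ≡ 625 (mod 1591)
5^512 ≡ 625^2 = 390625 ≡ 830 (mod 1591)
795 = 512 + 256 + 16 + 8 + 2 + 1 in binary powers of 2.
So 5^795 ≡ 830 · 625 · 1588 · 830 · 25 · 5 ≡ 1494 (mod 1591).
Squaring chain: 1494; never reaches −1, so base 5 is a Miller–Rabin witness that 1591 is composite.

1494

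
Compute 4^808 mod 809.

1

4^1 ≡ 4 (mod 809)
4^2 ≡ 4^2 = 16 ≡ 16 (mod 809)
4^4 ≡ 16^2 = 256 ≡ 256 (mod 809)
4^8 ≡ 256^2 = 65536 ≡ 7 (mod 809)
4^16 ≡ 7^2 = 49 ≡ 49 (mod 809)
4^32 ≡ 49^2 = 2401 ≡ 783 (mod 809)
4^64 ≡ 783^2 = 613089 ≡ 676 (mod 809)
4^128 ≡ 676^2 = 456976 ≡ 700 (mod 809)
4^256 ≡ 700^2 = 490000 ≡ 555 (mod 809)
4^512 ≡ 555^2 = 308025 ≡ 605 (mod 809)
808 = 512 + 256 + 32 + 8 in binary powers of 2.
So 4^808 ≡ 605 · 555 · 783 · 7 ≡ 1 (mod 809).
Since the result is 1, base 4 gives no evidence that 809 is composite.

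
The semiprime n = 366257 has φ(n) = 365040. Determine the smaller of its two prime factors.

φ(n) = (p−1)(q−1) = n − (p+q) + 1, so p + q = 366257 − 365040 + 1 = 1218.
p and q are the roots of t² − 1218t + 366257 = 0.
Discriminant: 1218² − 4·366257 = 1483524 − 1465028 = 18496; √18496 = 136.
q = (1218 − 136)/2 = 541, p = (1218 + 136)/2 = 677.
Check: 541 · 677 = 366257.

541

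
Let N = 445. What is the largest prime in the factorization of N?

445 = 5 · 89
89 is prime.
So 445 = 5 · 89; the largest prime factor is 89.

89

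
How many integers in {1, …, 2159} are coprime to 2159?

2016

Factor: 2159 = 17 · 127.
φ(2159) = (17−1) · (127−1) = 16 · 126 = 2016.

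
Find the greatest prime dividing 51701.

51701 = 13 · 3977
3977 = 41 · 97
97 is prime.
So 51701 = 13 · 41 · 97; the largest prime factor is 97.

97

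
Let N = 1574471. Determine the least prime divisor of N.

53

1574471 is odd.
Digit sum 29, not divisible by 3.
Ends in 1: not divisible by 5.
7: 1574471 = 7·224924 + 3
11: 1574471 = 11·143133 + 8
13: 1574471 = 13·121113 + 2
17: 1574471 = 17·92615 + 16
19: 1574471 = 19·82866 + 17
23: 1574471 = 23·68455 + 6
29: 1574471 = 29·54292 + 3
31: 1574471 = 31·50789 + 12
37: 1574471 = 37·42553 + 10
41: 1574471 = 41·38401 + 30
43: 1574471 = 43·36615 + 26
47: 1574471 = 47·33499 + 18
53: 1574471 = 53·29707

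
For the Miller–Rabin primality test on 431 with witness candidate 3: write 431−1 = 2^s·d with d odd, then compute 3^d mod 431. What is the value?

1

431 − 1 = 430 = 2^1 · 215, so d = 215.
3^1 ≡ 3 (mod 431)
3^2 ≡ 3^2 = 9 ≡ 9 (mod 431)
3^4 ≡ 9^2 = 81 ≡ 81 (mod 431)
3^8 ≡ 81^2 = 6561 ≡ 96 (mod 431)
3^16 ≡ 96^2 = 9216 ≡ 165 (mod 431)
3^32 ≡ 165^2 = 27225 ≡ 72 (mod 431)
3^64 ≡ 72^2 = 5184 ≡ 12 (mod 431)
3^128 ≡ 12^2 = 144 ≡ 144 (mod 431)
215 = 128 + 64 + 16 + 4 + 2 + 1 in binary powers of 2.
So 3^215 ≡ 144 · 12 · 165 · 81 · 9 · 3 ≡ 1 (mod 431).
Since 3^d ≡ 1 (mod 431), base 3 does not prove 431 composite.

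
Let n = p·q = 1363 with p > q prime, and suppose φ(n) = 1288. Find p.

47

φ(n) = (p−1)(q−1) = n − (p+q) + 1, so p + q = 1363 − 1288 + 1 = 76.
p and q are the roots of t² − 76t + 1363 = 0.
Discriminant: 76² − 4·1363 = 5776 − 5452 = 324; √324 = 18.
q = (76 − 18)/2 = 29, p = (76 + 18)/2 = 47.
Check: 29 · 47 = 1363.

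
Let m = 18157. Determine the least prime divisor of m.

18157 is odd.
Digit sum 22, not divisible by 3.
Ends in 7: not divisible by 5.
7: 18157 = 7·2593 + 6
11: 18157 = 11·1650 + 7
13: 18157 = 13·1396 + 9
17: 18157 = 17·1068 + 1
19: 18157 = 19·955 + 12
23: 18157 = 23·789 + 10
29: 18157 = 29·626 + 3
31: 18157 = 31·585 + 22
37: 18157 = 37·490 + 27
41: 18157 = 41·442 + 35
43: 18157 = 43·422 + 11
47: 18157 = 47·386 + 15
53: 18157 = 53·342 + 31
59: 18157 = 59·307 + 44
61: 18157 = 61·297 + 40
67: 18157 = 67·271

67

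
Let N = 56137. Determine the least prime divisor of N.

56137 is odd.
Digit sum 22, not divisible by 3.
Ends in 7: not divisible by 5.
7: 56137 = 7·8019 + 4
11: 56137 = 11·5103 + 4
13: 56137 = 13·4318 + 3
17: 56137 = 17·3302 + 3
19: 56137 = 19·2954 + 11
23: 56137 = 23·2440 + 17
29: 56137 = 29·1935 + 22
31: 56137 = 31·1810 + 27
37: 56137 = 37·1517 + 8
41: 56137 = 41·1369 + 8
43: 56137 = 43·1305 + 22
47: 56137 = 47·1194 + 19
53: 56137 = 53·1059 + 10
59: 56137 = 59·951 + 28
61: 56137 = 61·920 + 17
67: 56137 = 67·837 + 58
71: 56137 = 71·790 + 47
73: 56137 = 73·769

73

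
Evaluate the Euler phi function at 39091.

Factor: 39091 = 13 · 31 · 97.
φ(39091) = (13−1) · (31−1) · (97−1) = 12 · 30 · 96 = 34560.

34560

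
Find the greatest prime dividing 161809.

161809 = 43 · 3763
3763 = 53 · 71
71 is prime.
So 161809 = 43 · 53 · 71; the largest prime factor is 71.

71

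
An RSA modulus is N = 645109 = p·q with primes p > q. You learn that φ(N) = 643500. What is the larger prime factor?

φ(n) = (p−1)(q−1) = n − (p+q) + 1, so p + q = 645109 − 643500 + 1 = 1610.
p and q are the roots of t² − 1610t + 645109 = 0.
Discriminant: 1610² − 4·645109 = 2592100 − 2580436 = 11664; √11664 = 108.
q = (1610 − 108)/2 = 751, p = (1610 + 108)/2 = 859.
Check: 751 · 859 = 645109.

859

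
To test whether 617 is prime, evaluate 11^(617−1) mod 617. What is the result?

11^1 ≡ 11 (mod 617)
11^2 ≡ 11^2 = 121 ≡ 121 (mod 617)
11^4 ≡ 121^2 = 14641 ≡ 450 (mod 617)
11^8 ≡ 450^2 = 202500 ≡ 124 (mod 617)
11^16 ≡ 124^2 = 15376 ≡ 568 (mod 617)
11^32 ≡ 568^2 = 322624 ≡ 550 (mod 617)
11^64 ≡ 550^2 = 302500 ≡ 170 (mod 617)
11^128 ≡ 170^2 = 28900 ≡ 518 (mod 617)
11^256 ≡ 518^2 = 268324 ≡ 546 (mod 617)
11^512 ≡ 546^2 = 298116 ≡ 105 (mod 617)
616 = 512 + 64 + 32 + 8 in binary powers of 2.
So 11^616 ≡ 105 · 170 · 550 · 124 ≡ 1 (mod 617).
Since the result is 1, base 11 gives no evidence that 617 is composite.

1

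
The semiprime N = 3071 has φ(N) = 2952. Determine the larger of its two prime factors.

83

φ(n) = (p−1)(q−1) = n − (p+q) + 1, so p + q = 3071 − 2952 + 1 = 120.
p and q are the roots of t² − 120t + 3071 = 0.
Discriminant: 120² − 4·3071 = 14400 − 12284 = 2116; √2116 = 46.
q = (120 − 46)/2 = 37, p = (120 + 46)/2 = 83.
Check: 37 · 83 = 3071.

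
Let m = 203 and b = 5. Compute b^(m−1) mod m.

5^1 ≡ 5 (mod 203)
5^2 ≡ 5^2 = 25 ≡ 25 (mod 203)
5^4 ≡ 25^2 = 625 ≡ 16 (mod 203)
5^8 ≡ 16^2 = 256 ≡ 53 (mod 203)
5^16 ≡ 53^2 = 2809 ≡ 170 (mod 203)
5^32 ≡ 170^2 = 28900 ≡ 74 (mod 203)
5^64 ≡ 74^2 = 5476 ≡ 198 (mod 203)
5^128 ≡ 198^2 = 39204 ≡ 25 (mod 203)
202 = 128 + 64 + 8 + 2 in binary powers of 2.
So 5^202 ≡ 25 · 198 · 53 · 25 ≡ 23 (mod 203).
Since 23 ≠ 1, base 5 is a Fermat witness: 203 is composite.

23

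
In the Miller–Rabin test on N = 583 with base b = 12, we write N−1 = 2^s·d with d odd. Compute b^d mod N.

583 − 1 = 582 = 2^1 · 291, so d = 291.
12^1 ≡ 12 (mod 583)
12^2 ≡ 12^2 = 144 ≡ 144 (mod 583)
12^4 ≡ 144^2 = 20736 ≡ 331 (mod 583)
12^8 ≡ 331^2 = 109561 ≡ 540 (mod 583)
12^16 ≡ 540^2 = 291600 ≡ 100 (mod 583)
12^32 ≡ 100^2 = 10000 ≡ 89 (mod 583)
12^64 ≡ 89^2 = 7921 ≡ 342 (mod 583)
12^128 ≡ 342^2 = 116964 ≡ 364 (mod 583)
12^256 ≡ 364^2 = 132496 ≡ 155 (mod 583)
291 = 256 + 32 + 2 + 1 in binary powers of 2.
So 12^291 ≡ 155 · 89 · 144 · 12 ≡ 56 (mod 583).
Squaring chain: 56; never reaches −1, so base 12 is a Miller–Rabin witness that 583 is composite.

56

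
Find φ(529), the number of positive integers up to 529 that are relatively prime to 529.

Factor: 529 = 23^2.
φ(529) = 23^1·(23−1) = 506.

506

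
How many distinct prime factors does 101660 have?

101660 = 2^2 · 25415
25415 = 5 · 5083
5083 = 13 · 391
391 = 17 · 23
101660 = 2^2 · 5 · 13 · 17 · 23, which has 5 distinct prime factors.

5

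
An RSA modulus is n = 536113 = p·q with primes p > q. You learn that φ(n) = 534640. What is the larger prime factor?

821

φ(n) = (p−1)(q−1) = n − (p+q) + 1, so p + q = 536113 − 534640 + 1 = 1474.
p and q are the roots of t² − 1474t + 536113 = 0.
Discriminant: 1474² − 4·536113 = 2172676 − 2144452 = 28224; √28224 = 168.
q = (1474 − 168)/2 = 653, p = (1474 + 168)/2 = 821.
Check: 653 · 821 = 536113.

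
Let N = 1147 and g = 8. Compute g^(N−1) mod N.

628

8^1 ≡ 8 (mod 1147)
8^2 ≡ 8^2 = 64 ≡ 64 (mod 1147)
8^4 ≡ 64^2 = 4096 ≡ 655 (mod 1147)
8^8 ≡ 655^2 = 429025 ≡ 47 (mod 1147)
8^16 ≡ 47^2 = 2209 ≡ 1062 (mod 1147)
8^32 ≡ 1062^2 = 1127844 ≡ 343 (mod 1147)
8^64 ≡ 343^2 = 117649 ≡ 655 (mod 1147)
8^128 ≡ 655^2 = 429025 ≡ 47 (mod 1147)
8^256 ≡ 47^2 = 2209 ≡ 1062 (mod 1147)
8^512 ≡ 1062^2 = 1127844 ≡ 343 (mod 1147)
8^1024 ≡ 343^2 = 117649 ≡ 655 (mod 1147)
1146 = 1024 + 64 + 32 + 16 + 8 + 2 in binary powers of 2.
So 8^1146 ≡ 655 · 655 · 343 · 1062 · 47 · 64 ≡ 628 (mod 1147).
Since 628 ≠ 1, base 8 is a Fermat witness: 1147 is composite.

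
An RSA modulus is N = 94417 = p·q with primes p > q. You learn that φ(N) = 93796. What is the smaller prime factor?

φ(n) = (p−1)(q−1) = n − (p+q) + 1, so p + q = 94417 − 93796 + 1 = 622.
p and q are the roots of t² − 622t + 94417 = 0.
Discriminant: 622² − 4·94417 = 386884 − 377668 = 9216; √9216 = 96.
q = (622 − 96)/2 = 263, p = (622 + 96)/2 = 359.
Check: 263 · 359 = 94417.

263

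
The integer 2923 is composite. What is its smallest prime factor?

2923 is odd.
Digit sum 16, not divisible by 3.
Ends in 3: not divisible by 5.
7: 2923 = 7·417 + 4
11: 2923 = 11·265 + 8
13: 2923 = 13·224 + 11
17: 2923 = 17·171 + 16
19: 2923 = 19·153 + 16
23: 2923 = 23·127 + 2
29: 2923 = 29·100 + 23
31: 2923 = 31·94 + 9
37: 2923 = 37·79

37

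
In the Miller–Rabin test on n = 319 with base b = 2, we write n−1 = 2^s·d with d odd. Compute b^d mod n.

171

319 − 1 = 318 = 2^1 · 159, so d = 159.
2^1 ≡ 2 (mod 319)
2^2 ≡ 2^2 = 4 ≡ 4 (mod 319)
2^4 ≡ 4^2 = 16 ≡ 16 (mod 319)
2^8 ≡ 16^2 = 256 ≡ 256 (mod 319)
2^16 ≡ 256^2 = 65536 ≡ 141 (mod 319)
2^32 ≡ 141^2 = 19881 ≡ 103 (mod 319)
2^64 ≡ 103^2 = 10609 ≡ 82 (mod 319)
2^128 ≡ 82^2 = 6724 ≡ 25 (mod 319)
159 = 128 + 16 + 8 + 4 + 2 + 1 in binary powers of 2.
So 2^159 ≡ 25 · 141 · 256 · 16 · 4 · 2 ≡ 171 (mod 319).
Squaring chain: 171; never reaches −1, so base 2 is a Miller–Rabin witness that 319 is composite.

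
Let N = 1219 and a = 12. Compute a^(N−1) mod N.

12^1 ≡ 12 (mod 1219)
12^2 ≡ 12^2 = 144 ≡ 144 (mod 1219)
12^4 ≡ 144^2 = 20736 ≡ 13 (mod 1219)
12^8 ≡ 13^2 = 169 ≡ 169 (mod 1219)
12^16 ≡ 169^2 = 28561 ≡ 524 (mod 1219)
12^32 ≡ 524^2 = 274576 ≡ 301 (mod 1219)
12^64 ≡ 301^2 = 90601 ≡ 395 (mod 1219)
12^128 ≡ 395^2 = 156025 ≡ 1212 (mod 1219)
12^256 ≡ 1212^2 = 1468944 ≡ 49 (mod 1219)
12^512 ≡ 49^2 = 2401 ≡ 1182 (mod 1219)
12^1024 ≡ 1182^2 = 1397124 ≡ 150 (mod 1219)
1218 = 1024 + 128 + 64 + 2 in binary powers of 2.
So 12^1218 ≡ 150 · 1212 · 395 · 144 ≡ 905 (mod 1219).
Since 905 ≠ 1, base 12 is a Fermat witness: 1219 is composite.

905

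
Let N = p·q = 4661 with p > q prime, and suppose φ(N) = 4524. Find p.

φ(n) = (p−1)(q−1) = n − (p+q) + 1, so p + q = 4661 − 4524 + 1 = 138.
p and q are the roots of t² − 138t + 4661 = 0.
Discriminant: 138² − 4·4661 = 19044 − 18644 = 400; √400 = 20.
q = (138 − 20)/2 = 59, p = (138 + 20)/2 = 79.
Check: 59 · 79 = 4661.

79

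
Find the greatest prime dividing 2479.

67

2479 = 37 · 67
67 is prime.
So 2479 = 37 · 67; the largest prime factor is 67.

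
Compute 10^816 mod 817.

10^1 ≡ 10 (mod 817)
10^2 ≡ 10^2 = 100 ≡ 100 (mod 817)
10^4 ≡ 100^2 = 10000 ≡ 196 (mod 817)
10^8 ≡ 196^2 = 38416 ≡ 17 (mod 817)
10^16 ≡ 17^2 = 289 ≡ 289 (mod 817)
10^32 ≡ 289^2 = 83521 ≡ 187 (mod 817)
10^64 ≡ 187^2 = 34969 ≡ 655 (mod 817)
10^128 ≡ 655^2 = 429025 ≡ 100 (mod 817)
10^256 ≡ 100^2 = 10000 ≡ 196 (mod 817)
10^512 ≡ 196^2 = 38416 ≡ 17 (mod 817)
816 = 512 + 256 + 32 + 16 in binary powers of 2.
So 10^816 ≡ 17 · 196 · 187 · 289 ≡ 391 (mod 817).
Since 391 ≠ 1, base 10 is a Fermat witness: 817 is composite.

391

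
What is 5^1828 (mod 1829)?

5^1 ≡ 5 (mod 1829)
5^2 ≡ 5^2 = 25 ≡ 25 (mod 1829)
5^4 ≡ 25^2 = 625 ≡ 625 (mod 1829)
5^8 ≡ 625^2 = 390625 ≡ 1048 (mod 1829)
5^16 ≡ 1048^2 = 1098304 ≡ 904 (mod 1829)
5^32 ≡ 904^2 = 817216 ≡ 1482 (mod 1829)
5^64 ≡ 1482^2 = 2196324 ≡ 1524 (mod 1829)
5^128 ≡ 1524^2 = 2322576 ≡ 1575 (mod 1829)
5^256 ≡ 1575^2 = 2480625 ≡ 501 (mod 1829)
5^512 ≡ 501^2 = 251001 ≡ 428 (mod 1829)
5^1024 ≡ 428^2 = 183184 ≡ 284 (mod 1829)
1828 = 1024 + 512 + 256 + 32 + 4 in binary powers of 2.
So 5^1828 ≡ 284 · 428 · 501 · 1482 · 625 ≡ 5 (mod 1829).
Since 5 ≠ 1, base 5 is a Fermat witness: 1829 is composite.

5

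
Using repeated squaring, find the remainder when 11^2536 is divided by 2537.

1067

11^1 ≡ 11 (mod 2537)
11^2 ≡ 11^2 = 121 ≡ 121 (mod 2537)
11^4 ≡ 121^2 = 14641 ≡ 1956 (mod 2537)
11^8 ≡ 1956^2 = 3825936 ≡ 140 (mod 2537)
11^16 ≡ 140^2 = 19600 ≡ 1841 (mod 2537)
11^32 ≡ 1841^2 = 3389281 ≡ 2386 (mod 2537)
11^64 ≡ 2386^2 = 5692996 ≡ 2505 (mod 2537)
11^128 ≡ 2505^2 = 6275025 ≡ 1024 (mod 2537)
11^256 ≡ 1024^2 = 1048576 ≡ 795 (mod 2537)
11^512 ≡ 795^2 = 632025 ≡ 312 (mod 2537)
11^1024 ≡ 312^2 = 97344 ≡ 938 (mod 2537)
11^2048 ≡ 938^2 = 879844 ≡ 2042 (mod 2537)
2536 = 2048 + 256 + 128 + 64 + 32 + 8 in binary powers of 2.
So 11^2536 ≡ 2042 · 795 · 1024 · 2505 · 2386 · 140 ≡ 1067 (mod 2537).
Since 1067 ≠ 1, base 11 is a Fermat witness: 2537 is composite.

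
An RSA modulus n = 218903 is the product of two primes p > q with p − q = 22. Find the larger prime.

479

Since p = q + 22, we have 218903 = q(q + 22), so q² + 22q − 218903 = 0.
Discriminant: 22² + 4·218903 = 484 + 875612 = 876096; √876096 = 936.
q = (−22 + 936)/2 = 457, and p = q + 22 = 479.
Check: 457 · 479 = 218903.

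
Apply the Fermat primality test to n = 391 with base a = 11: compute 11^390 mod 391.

110

11^1 ≡ 11 (mod 391)
11^2 ≡ 11^2 = 121 ≡ 121 (mod 391)
11^4 ≡ 121^2 = 14641 ≡ 174 (mod 391)
11^8 ≡ 174^2 = 30276 ≡ 169 (mod 391)
11^16 ≡ 169^2 = 28561 ≡ 18 (mod 391)
11^32 ≡ 18^2 = 324 ≡ 324 (mod 391)
11^64 ≡ 324^2 = 104976 ≡ 188 (mod 391)
11^128 ≡ 188^2 = 35344 ≡ 154 (mod 391)
11^256 ≡ 154^2 = 23716 ≡ 256 (mod 391)
390 = 256 + 128 + 4 + 2 in binary powers of 2.
So 11^390 ≡ 256 · 154 · 174 · 121 ≡ 110 (mod 391).
Since 110 ≠ 1, base 11 is a Fermat witness: 391 is composite.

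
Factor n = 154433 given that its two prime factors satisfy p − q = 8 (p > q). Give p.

Since p = q + 8, we have 154433 = q(q + 8), so q² + 8q − 154433 = 0.
Discriminant: 8² + 4·154433 = 64 + 617732 = 617796; √617796 = 786.
q = (−8 + 786)/2 = 389, and p = q + 8 = 397.
Check: 389 · 397 = 154433.

397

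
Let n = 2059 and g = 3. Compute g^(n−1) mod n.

3^1 ≡ 3 (mod 2059)
3^2 ≡ 3^2 = 9 ≡ 9 (mod 2059)
3^4 ≡ 9^2 = 81 ≡ 81 (mod 2059)
3^8 ≡ 81^2 = 6561 ≡ 384 (mod 2059)
3^16 ≡ 384^2 = 147456 ≡ 1267 (mod 2059)
3^32 ≡ 1267^2 = 1605289 ≡ 1328 (mod 2059)
3^64 ≡ 1328^2 = 1763584 ≡ 1080 (mod 2059)
3^128 ≡ 1080^2 = 1166400 ≡ 1006 (mod 2059)
3^256 ≡ 1006^2 = 1012036 ≡ 1067 (mod 2059)
3^512 ≡ 1067^2 = 1138489 ≡ 1921 (mod 2059)
3^1024 ≡ 1921^2 = 3690241 ≡ 513 (mod 2059)
3^2048 ≡ 513^2 = 263169 ≡ 1676 (mod 2059)
2058 = 2048 + 8 + 2 in binary powers of 2.
So 3^2058 ≡ 1676 · 384 · 9 ≡ 289 (mod 2059).
Since 289 ≠ 1, base 3 is a Fermat witness: 2059 is composite.

289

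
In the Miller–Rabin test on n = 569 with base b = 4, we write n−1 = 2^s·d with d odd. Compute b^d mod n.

568

569 − 1 = 568 = 2^3 · 71, so d = 71.
4^1 ≡ 4 (mod 569)
4^2 ≡ 4^2 = 16 ≡ 16 (mod 569)
4^4 ≡ 16^2 = 256 ≡ 256 (mod 569)
4^8 ≡ 256^2 = 65536 ≡ 101 (mod 569)
4^16 ≡ 101^2 = 10201 ≡ 528 (mod 569)
4^32 ≡ 528^2 = 278784 ≡ 543 (mod 569)
4^64 ≡ 543^2 = 294849 ≡ 107 (mod 569)
71 = 64 + 4 + 2 + 1 in binary powers of 2.
So 4^71 ≡ 107 · 256 · 16 · 4 ≡ 568 (mod 569).
Since 4^d ≡ 568 (mod 569), base 4 does not prove 569 composite.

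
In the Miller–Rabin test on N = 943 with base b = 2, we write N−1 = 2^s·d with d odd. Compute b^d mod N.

943 − 1 = 942 = 2^1 · 471, so d = 471.
2^1 ≡ 2 (mod 943)
2^2 ≡ 2^2 = 4 ≡ 4 (mod 943)
2^4 ≡ 4^2 = 16 ≡ 16 (mod 943)
2^8 ≡ 16^2 = 256 ≡ 256 (mod 943)
2^16 ≡ 256^2 = 65536 ≡ 469 (mod 943)
2^32 ≡ 469^2 = 219961 ≡ 242 (mod 943)
2^64 ≡ 242^2 = 58564 ≡ 98 (mod 943)
2^128 ≡ 98^2 = 9604 ≡ 174 (mod 943)
2^256 ≡ 174^2 = 30276 ≡ 100 (mod 943)
471 = 256 + 128 + 64 + 16 + 4 + 2 + 1 in binary powers of 2.
So 2^471 ≡ 100 · 174 · 98 · 469 · 16 · 4 · 2 ≡ 121 (mod 943).
Squaring chain: 121; never reaches −1, so base 2 is a Miller–Rabin witness that 943 is composite.

121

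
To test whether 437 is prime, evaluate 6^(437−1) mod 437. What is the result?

118

6^1 ≡ 6 (mod 437)
6^2 ≡ 6^2 = 36 ≡ 36 (mod 437)
6^4 ≡ 36^2 = 1296 ≡ 422 (mod 437)
6^8 ≡ 422^2 = 178084 ≡ 225 (mod 437)
6^16 ≡ 225^2 = 50625 ≡ 370 (mod 437)
6^32 ≡ 370^2 = 136900 ≡ 119 (mod 437)
6^64 ≡ 119^2 = 14161 ≡ 177 (mod 437)
6^128 ≡ 177^2 = 31329 ≡ 302 (mod 437)
6^256 ≡ 302^2 = 91204 ≡ 308 (mod 437)
436 = 256 + 128 + 32 + 16 + 4 in binary powers of 2.
So 6^436 ≡ 308 · 302 · 119 · 370 · 422 ≡ 118 (mod 437).
Since 118 ≠ 1, base 6 is a Fermat witness: 437 is composite.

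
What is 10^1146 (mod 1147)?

963

10^1 ≡ 10 (mod 1147)
10^2 ≡ 10^2 = 100 ≡ 100 (mod 1147)
10^4 ≡ 100^2 = 10000 ≡ 824 (mod 1147)
10^8 ≡ 824^2 = 678976 ≡ 1099 (mod 1147)
10^16 ≡ 1099^2 = 1207801 ≡ 10 (mod 1147)
10^32 ≡ 10^2 = 100 ≡ 100 (mod 1147)
10^64 ≡ 100^2 = 10000 ≡ 824 (mod 1147)
10^128 ≡ 824^2 = 678976 ≡ 1099 (mod 1147)
10^256 ≡ 1099^2 = 1207801 ≡ 10 (mod 1147)
10^512 ≡ 10^2 = 100 ≡ 100 (mod 1147)
10^1024 ≡ 100^2 = 10000 ≡ 824 (mod 1147)
1146 = 1024 + 64 + 32 + 16 + 8 + 2 in binary powers of 2.
So 10^1146 ≡ 824 · 824 · 100 · 10 · 1099 · 100 ≡ 963 (mod 1147).
Since 963 ≠ 1, base 10 is a Fermat witness: 1147 is composite.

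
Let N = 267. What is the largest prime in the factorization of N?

89

267 = 3 · 89
89 is prime.
So 267 = 3 · 89; the largest prime factor is 89.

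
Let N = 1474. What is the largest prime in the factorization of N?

1474 = 2 · 737
737 = 11 · 67
67 is prime.
So 1474 = 2 · 11 · 67; the largest prime factor is 67.

67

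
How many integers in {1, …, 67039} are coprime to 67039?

Factor: 67039 = 7 · 61 · 157.
φ(67039) = (7−1) · (61−1) · (157−1) = 6 · 60 · 156 = 56160.

56160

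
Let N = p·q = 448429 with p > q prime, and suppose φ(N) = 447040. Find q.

φ(n) = (p−1)(q−1) = n − (p+q) + 1, so p + q = 448429 − 447040 + 1 = 1390.
p and q are the roots of t² − 1390t + 448429 = 0.
Discriminant: 1390² − 4·448429 = 1932100 − 1793716 = 138384; √138384 = 372.
q = (1390 − 372)/2 = 509, p = (1390 + 372)/2 = 881.
Check: 509 · 881 = 448429.

509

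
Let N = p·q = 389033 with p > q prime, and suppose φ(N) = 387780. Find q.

563

φ(n) = (p−1)(q−1) = n − (p+q) + 1, so p + q = 389033 − 387780 + 1 = 1254.
p and q are the roots of t² − 1254t + 389033 = 0.
Discriminant: 1254² − 4·389033 = 1572516 − 1556132 = 16384; √16384 = 128.
q = (1254 − 128)/2 = 563, p = (1254 + 128)/2 = 691.
Check: 563 · 691 = 389033.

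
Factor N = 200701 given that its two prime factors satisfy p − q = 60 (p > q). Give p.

479

Since p = q + 60, we have 200701 = q(q + 60), so q² + 60q − 200701 = 0.
Discriminant: 60² + 4·200701 = 3600 + 802804 = 806404; √806404 = 898.
q = (−60 + 898)/2 = 419, and p = q + 60 = 479.
Check: 419 · 479 = 200701.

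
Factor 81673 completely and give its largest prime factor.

67

81673 = 23 · 3551
3551 = 53 · 67
67 is prime.
So 81673 = 23 · 53 · 67; the largest prime factor is 67.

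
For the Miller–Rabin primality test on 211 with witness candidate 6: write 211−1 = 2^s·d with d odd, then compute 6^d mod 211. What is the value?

211 − 1 = 210 = 2^1 · 105, so d = 105.
6^1 ≡ 6 (mod 211)
6^2 ≡ 6^2 = 36 ≡ 36 (mod 211)
6^4 ≡ 36^2 = 1296 ≡ 30 (mod 211)
6^8 ≡ 30^2 = 900 ≡ 56 (mod 211)
6^16 ≡ 56^2 = 3136 ≡ 182 (mod 211)
6^32 ≡ 182^2 = 33124 ≡ 208 (mod 211)
6^64 ≡ 208^2 = 43264 ≡ 9 (mod 211)
105 = 64 + 32 + 8 + 1 in binary powers of 2.
So 6^105 ≡ 9 · 208 · 56 · 6 ≡ 1 (mod 211).
Since 6^d ≡ 1 (mod 211), base 6 does not prove 211 composite.

1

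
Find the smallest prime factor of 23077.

23077 is odd.
Digit sum 19, not divisible by 3.
Ends in 7: not divisible by 5.
7: 23077 = 7·3296 + 5
11: 23077 = 11·2097 + 10
13: 23077 = 13·1775 + 2
17: 23077 = 17·1357 + 8
19: 23077 = 19·1214 + 11
23: 23077 = 23·1003 + 8
29: 23077 = 29·795 + 22
31: 23077 = 31·744 + 13
37: 23077 = 37·623 + 26
41: 23077 = 41·562 + 35
43: 23077 = 43·536 + 29
47: 23077 = 47·491

47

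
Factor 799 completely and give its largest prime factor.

47

799 = 17 · 47
47 is prime.
So 799 = 17 · 47; the largest prime factor is 47.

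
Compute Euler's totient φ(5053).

Factor: 5053 = 31 · 163.
φ(5053) = (31−1) · (163−1) = 30 · 162 = 4860.

4860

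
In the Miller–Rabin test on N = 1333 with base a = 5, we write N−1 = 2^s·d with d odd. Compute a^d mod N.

1333 − 1 = 1332 = 2^2 · 333, so d = 333.
5^1 ≡ 5 (mod 1333)
5^2 ≡ 5^2 = 25 ≡ 25 (mod 1333)
5^4 ≡ 25^2 = 625 ≡ 625 (mod 1333)
5^8 ≡ 625^2 = 390625 ≡ 56 (mod 1333)
5^16 ≡ 56^2 = 3136 ≡ 470 (mod 1333)
5^32 ≡ 470^2 = 220900 ≡ 955 (mod 1333)
5^64 ≡ 955^2 = 912025 ≡ 253 (mod 1333)
5^128 ≡ 253^2 = 64009 ≡ 25 (mod 1333)
5^256 ≡ 25^2 = 625 ≡ 625 (mod 1333)
333 = 256 + 64 + 8 + 4 + 1 in binary powers of 2.
So 5^333 ≡ 625 · 253 · 56 · 625 · 5 ≡ 32 (mod 1333).
Squaring chain: 32 → 1024; never reaches −1, so base 5 is a Miller–Rabin witness that 1333 is composite.

32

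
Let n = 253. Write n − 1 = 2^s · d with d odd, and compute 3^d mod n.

236

253 − 1 = 252 = 2^2 · 63, so d = 63.
3^1 ≡ 3 (mod 253)
3^2 ≡ 3^2 = 9 ≡ 9 (mod 253)
3^4 ≡ 9^2 = 81 ≡ 81 (mod 253)
3^8 ≡ 81^2 = 6561 ≡ 236 (mod 253)
3^16 ≡ 236^2 = 55696 ≡ 36 (mod 253)
3^32 ≡ 36^2 = 1296 ≡ 31 (mod 253)
63 = 32 + 16 + 8 + 4 + 2 + 1 in binary powers of 2.
So 3^63 ≡ 31 · 36 · 236 · 81 · 9 · 3 ≡ 236 (mod 253).
Squaring chain: 236 → 36; never reaches −1, so base 3 is a Miller–Rabin witness that 253 is composite.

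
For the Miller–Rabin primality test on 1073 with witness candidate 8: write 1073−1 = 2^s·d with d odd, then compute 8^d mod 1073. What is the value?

1073 − 1 = 1072 = 2^4 · 67, so d = 67.
8^1 ≡ 8 (mod 1073)
8^2 ≡ 8^2 = 64 ≡ 64 (mod 1073)
8^4 ≡ 64^2 = 4096 ≡ 877 (mod 1073)
8^8 ≡ 877^2 = 769129 ≡ 861 (mod 1073)
8^16 ≡ 861^2 = 741321 ≡ 951 (mod 1073)
8^32 ≡ 951^2 = 904401 ≡ 935 (mod 1073)
8^64 ≡ 935^2 = 874225 ≡ 803 (mod 1073)
67 = 64 + 2 + 1 in binary powers of 2.
So 8^67 ≡ 803 · 64 · 8 ≡ 177 (mod 1073).
Squaring chain: 177 → 212 → 951 → 935; never reaches −1, so base 8 is a Miller–Rabin witness that 1073 is composite.

177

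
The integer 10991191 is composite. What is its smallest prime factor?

79

10991191 is odd.
Digit sum 31, not divisible by 3.
Ends in 1: not divisible by 5.
7: 10991191 = 7·1570170 + 1
11: 10991191 = 11·999199 + 2
13: 10991191 = 13·845476 + 3
17: 10991191 = 17·646540 + 11
19: 10991191 = 19·578483 + 14
23: 10991191 = 23·477877 + 20
29: 10991191 = 29·379006 + 17
31: 10991191 = 31·354554 + 17
37: 10991191 = 37·297059 + 8
41: 10991191 = 41·268077 + 34
43: 10991191 = 43·255609 + 4
47: 10991191 = 47·233855 + 6
53: 10991191 = 53·207380 + 51
59: 10991191 = 59·186291 + 22
61: 10991191 = 61·180183 + 28
67: 10991191 = 67·164047 + 42
71: 10991191 = 71·154805 + 36
73: 10991191 = 73·150564 + 19
79: 10991191 = 79·139129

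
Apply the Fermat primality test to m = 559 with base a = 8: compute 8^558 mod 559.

8^1 ≡ 8 (mod 559)
8^2 ≡ 8^2 = 64 ≡ 64 (mod 559)
8^4 ≡ 64^2 = 4096 ≡ 183 (mod 559)
8^8 ≡ 183^2 = 33489 ≡ 508 (mod 559)
8^16 ≡ 508^2 = 258064 ≡ 365 (mod 559)
8^32 ≡ 365^2 = 133225 ≡ 183 (mod 559)
8^64 ≡ 183^2 = 33489 ≡ 508 (mod 559)
8^128 ≡ 508^2 = 258064 ≡ 365 (mod 559)
8^256 ≡ 365^2 = 133225 ≡ 183 (mod 559)
8^512 ≡ 183^2 = 33489 ≡ 508 (mod 559)
558 = 512 + 32 + 8 + 4 + 2 in binary powers of 2.
So 8^558 ≡ 508 · 183 · 508 · 183 · 64 ≡ 428 (mod 559).
Since 428 ≠ 1, base 8 is a Fermat witness: 559 is composite.

428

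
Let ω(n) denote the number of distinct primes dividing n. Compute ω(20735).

20735 = 5 · 4147
4147 = 11 · 377
377 = 13 · 29
20735 = 5 · 11 · 13 · 29, which has 4 distinct prime factors.

4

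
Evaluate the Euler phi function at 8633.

8448

Factor: 8633 = 89 · 97.
φ(8633) = (89−1) · (97−1) = 88 · 96 = 8448.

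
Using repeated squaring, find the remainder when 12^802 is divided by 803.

12^1 ≡ 12 (mod 803)
12^2 ≡ 12^2 = 144 ≡ 144 (mod 803)
12^4 ≡ 144^2 = 20736 ≡ 661 (mod 803)
12^8 ≡ 661^2 = 436921 ≡ 89 (mod 803)
12^16 ≡ 89^2 = 7921 ≡ 694 (mod 803)
12^32 ≡ 694^2 = 481636 ≡ 639 (mod 803)
12^64 ≡ 639^2 = 408321 ≡ 397 (mod 803)
12^128 ≡ 397^2 = 157609 ≡ 221 (mod 803)
12^256 ≡ 221^2 = 48841 ≡ 661 (mod 803)
12^512 ≡ 661^2 = 436921 ≡ 89 (mod 803)
802 = 512 + 256 + 32 + 2 in binary powers of 2.
So 12^802 ≡ 89 · 661 · 639 · 144 ≡ 771 (mod 803).
Since 771 ≠ 1, base 12 is a Fermat witness: 803 is composite.

771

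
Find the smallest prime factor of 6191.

41

6191 is odd.
Digit sum 17, not divisible by 3.
Ends in 1: not divisible by 5.
7: 6191 = 7·884 + 3
11: 6191 = 11·562 + 9
13: 6191 = 13·476 + 3
17: 6191 = 17·364 + 3
19: 6191 = 19·325 + 16
23: 6191 = 23·269 + 4
29: 6191 = 29·213 + 14
31: 6191 = 31·199 + 22
37: 6191 = 37·167 + 12
41: 6191 = 41·151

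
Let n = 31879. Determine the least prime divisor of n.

71

31879 is odd.
Digit sum 28, not divisible by 3.
Ends in 9: not divisible by 5.
7: 31879 = 7·4554 + 1
11: 31879 = 11·2898 + 1
13: 31879 = 13·2452 + 3
17: 31879 = 17·1875 + 4
19: 31879 = 19·1677 + 16
23: 31879 = 23·1386 + 1
29: 31879 = 29·1099 + 8
31: 31879 = 31·1028 + 11
37: 31879 = 37·861 + 22
41: 31879 = 41·777 + 22
43: 31879 = 43·741 + 16
47: 31879 = 47·678 + 13
53: 31879 = 53·601 + 26
59: 31879 = 59·540 + 19
61: 31879 = 61·522 + 37
67: 31879 = 67·475 + 54
71: 31879 = 71·449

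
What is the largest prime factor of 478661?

83

478661 = 73 · 6557
6557 = 79 · 83
83 is prime.
So 478661 = 73 · 79 · 83; the largest prime factor is 83.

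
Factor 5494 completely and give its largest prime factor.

5494 = 2 · 2747
2747 = 41 · 67
67 is prime.
So 5494 = 2 · 41 · 67; the largest prime factor is 67.

67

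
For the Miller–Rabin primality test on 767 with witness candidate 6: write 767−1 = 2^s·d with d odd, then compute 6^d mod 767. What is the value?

767 − 1 = 766 = 2^1 · 383, so d = 383.
6^1 ≡ 6 (mod 767)
6^2 ≡ 6^2 = 36 ≡ 36 (mod 767)
6^4 ≡ 36^2 = 1296 ≡ 529 (mod 767)
6^8 ≡ 529^2 = 279841 ≡ 653 (mod 767)
6^16 ≡ 653^2 = 426409 ≡ 724 (mod 767)
6^32 ≡ 724^2 = 524176 ≡ 315 (mod 767)
6^64 ≡ 315^2 = 99225 ≡ 282 (mod 767)
6^128 ≡ 282^2 = 79524 ≡ 523 (mod 767)
6^256 ≡ 523^2 = 273529 ≡ 477 (mod 767)
383 = 256 + 64 + 32 + 16 + 8 + 4 + 2 + 1 in binary powers of 2.
So 6^383 ≡ 477 · 282 · 315 · 724 · 653 · 529 · 36 · 6 ≡ 544 (mod 767).
Squaring chain: 544; never reaches −1, so base 6 is a Miller–Rabin witness that 767 is composite.

544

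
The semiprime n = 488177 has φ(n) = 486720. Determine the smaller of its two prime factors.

φ(n) = (p−1)(q−1) = n − (p+q) + 1, so p + q = 488177 − 486720 + 1 = 1458.
p and q are the roots of t² − 1458t + 488177 = 0.
Discriminant: 1458² − 4·488177 = 2125764 − 1952708 = 173056; √173056 = 416.
q = (1458 − 416)/2 = 521, p = (1458 + 416)/2 = 937.
Check: 521 · 937 = 488177.

521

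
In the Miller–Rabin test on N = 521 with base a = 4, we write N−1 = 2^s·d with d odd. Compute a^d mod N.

521 − 1 = 520 = 2^3 · 65, so d = 65.
4^1 ≡ 4 (mod 521)
4^2 ≡ 4^2 = 16 ≡ 16 (mod 521)
4^4 ≡ 16^2 = 256 ≡ 256 (mod 521)
4^8 ≡ 256^2 = 65536 ≡ 411 (mod 521)
4^16 ≡ 411^2 = 168921 ≡ 117 (mod 521)
4^32 ≡ 117^2 = 13689 ≡ 143 (mod 521)
4^64 ≡ 143^2 = 20449 ≡ 130 (mod 521)
65 = 64 + 1 in binary powers of 2.
So 4^65 ≡ 130 · 4 ≡ 520 (mod 521).
Since 4^d ≡ 520 (mod 521), base 4 does not prove 521 composite.

520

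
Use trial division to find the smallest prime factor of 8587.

8587 is odd.
Digit sum 28, not divisible by 3.
Ends in 7: not divisible by 5.
7: 8587 = 7·1226 + 5
11: 8587 = 11·780 + 7
13: 8587 = 13·660 + 7
17: 8587 = 17·505 + 2
19: 8587 = 19·451 + 18
23: 8587 = 23·373 + 8
29: 8587 = 29·296 + 3
31: 8587 = 31·277

31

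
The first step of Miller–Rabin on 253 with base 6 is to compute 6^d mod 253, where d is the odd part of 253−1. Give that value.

253 − 1 = 252 = 2^2 · 63, so d = 63.
6^1 ≡ 6 (mod 253)
6^2 ≡ 6^2 = 36 ≡ 36 (mod 253)
6^4 ≡ 36^2 = 1296 ≡ 31 (mod 253)
6^8 ≡ 31^2 = 961 ≡ 202 (mod 253)
6^16 ≡ 202^2 = 40804 ≡ 71 (mod 253)
6^32 ≡ 71^2 = 5041 ≡ 234 (mod 253)
63 = 32 + 16 + 8 + 4 + 2 + 1 in binary powers of 2.
So 6^63 ≡ 234 · 71 · 202 · 31 · 36 · 6 ≡ 18 (mod 253).
Squaring chain: 18 → 71; never reaches −1, so base 6 is a Miller–Rabin witness that 253 is composite.

18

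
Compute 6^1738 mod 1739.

739

6^1 ≡ 6 (mod 1739)
6^2 ≡ 6^2 = 36 ≡ 36 (mod 1739)
6^4 ≡ 36^2 = 1296 ≡ 1296 (mod 1739)
6^8 ≡ 1296^2 = 1679616 ≡ 1481 (mod 1739)
6^16 ≡ 1481^2 = 2193361 ≡ 482 (mod 1739)
6^32 ≡ 482^2 = 232324 ≡ 1037 (mod 1739)
6^64 ≡ 1037^2 = 1075369 ≡ 667 (mod 1739)
6^128 ≡ 667^2 = 444889 ≡ 1444 (mod 1739)
6^256 ≡ 1444^2 = 2085136 ≡ 75 (mod 1739)
6^512 ≡ 75^2 = 5625 ≡ 408 (mod 1739)
6^1024 ≡ 408^2 = 166464 ≡ 1259 (mod 1739)
1738 = 1024 + 512 + 128 + 64 + 8 + 2 in binary powers of 2.
So 6^1738 ≡ 1259 · 408 · 1444 · 667 · 1481 · 36 ≡ 739 (mod 1739).
Since 739 ≠ 1, base 6 is a Fermat witness: 1739 is composite.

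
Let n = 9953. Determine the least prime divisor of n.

37

9953 is odd.
Digit sum 26, not divisible by 3.
Ends in 3: not divisible by 5.
7: 9953 = 7·1421 + 6
11: 9953 = 11·904 + 9
13: 9953 = 13·765 + 8
17: 9953 = 17·585 + 8
19: 9953 = 19·523 + 16
23: 9953 = 23·432 + 17
29: 9953 = 29·343 + 6
31: 9953 = 31·321 + 2
37: 9953 = 37·269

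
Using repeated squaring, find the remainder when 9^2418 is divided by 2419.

9^1 ≡ 9 (mod 2419)
9^2 ≡ 9^2 = 81 ≡ 81 (mod 2419)
9^4 ≡ 81^2 = 6561 ≡ 1723 (mod 2419)
9^8 ≡ 1723^2 = 2968729 ≡ 616 (mod 2419)
9^16 ≡ 616^2 = 379456 ≡ 2092 (mod 2419)
9^32 ≡ 2092^2 = 4376464 ≡ 493 (mod 2419)
9^64 ≡ 493^2 = 243049 ≡ 1149 (mod 2419)
9^128 ≡ 1149^2 = 1320201 ≡ 1846 (mod 2419)
9^256 ≡ 1846^2 = 3407716 ≡ 1764 (mod 2419)
9^512 ≡ 1764^2 = 3111696 ≡ 862 (mod 2419)
9^1024 ≡ 862^2 = 743044 ≡ 411 (mod 2419)
9^2048 ≡ 411^2 = 168921 ≡ 2010 (mod 2419)
2418 = 2048 + 256 + 64 + 32 + 16 + 2 in binary powers of 2.
So 9^2418 ≡ 2010 · 1764 · 1149 · 493 · 2092 · 81 ≡ 1844 (mod 2419).
Since 1844 ≠ 1, base 9 is a Fermat witness: 2419 is composite.

1844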